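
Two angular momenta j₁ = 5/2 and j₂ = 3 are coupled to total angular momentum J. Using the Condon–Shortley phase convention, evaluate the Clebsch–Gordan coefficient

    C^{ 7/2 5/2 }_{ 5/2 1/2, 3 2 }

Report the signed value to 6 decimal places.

triangle: 2!*3!*4!/10! = 288/3628800
(j±m)!: 3!*2!*5!*1!*6!*1! = 1036800
prefactor² = (2J+1)*Δ*N² = 4608/7
  k=1: −1/(1!*1!*1!*4!*2!*0!) = -1/48
  k=2: +1/(2!*0!*0!*3!*3!*1!) = 1/72
Σ = -1/144  ⇒  CG² = 4608/7*(-1/144)² = 2/63
CG = −√(2/63) = -0.178174

-0.178174  (= −√(2/63))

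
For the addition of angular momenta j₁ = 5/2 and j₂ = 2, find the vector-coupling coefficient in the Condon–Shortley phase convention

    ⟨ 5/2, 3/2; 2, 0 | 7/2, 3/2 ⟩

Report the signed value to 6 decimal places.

j₁+j₂−J=1  J+j₁−j₂=4  J−j₁+j₂=3  j₁+j₂+J+1=9
(j₁±m₁, j₂±m₂, J±M) = (4,1,2,2,5,2)
P² = 512/7
sum k=0..1:
  [0] +1/12 = 1/12
  [1] −1/48 = -1/48
S = 1/16
C² = P²·S² = 2/7 ; C = +0.534522

+√(2/7) = +0.534522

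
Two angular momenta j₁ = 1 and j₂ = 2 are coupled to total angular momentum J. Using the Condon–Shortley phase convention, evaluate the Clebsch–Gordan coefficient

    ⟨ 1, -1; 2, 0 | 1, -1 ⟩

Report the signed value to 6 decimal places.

+√(1/10) = +0.316228

triangle: 2!*0!*2!/5! = 4/120
(j±m)!: 0!*2!*2!*2!*0!*2! = 16
prefactor² = (2J+1)*Δ*N² = 8/5
  k=2: +1/(2!*0!*0!*0!*0!*2!) = 1/4
Σ = 1/4  ⇒  CG² = 8/5*1/4² = 1/10
CG = +√(1/10) = +0.316228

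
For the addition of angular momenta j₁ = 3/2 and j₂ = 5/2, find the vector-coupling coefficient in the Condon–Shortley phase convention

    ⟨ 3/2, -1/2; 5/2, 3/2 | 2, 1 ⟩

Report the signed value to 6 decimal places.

+√(1/42) ≈ +0.154303

triangle: 2!·1!·3!/7! = 12/5040
(j±m)!: 1!·2!·4!·1!·3!·1! = 288
prefactor² = (2J+1)·Δ·N² = 24/7
  k=1: −1/(1!·1!·1!·3!·0!·0!) = -1/6
  k=2: +1/(2!·0!·0!·2!·1!·1!) = 1/4
Σ = 1/12  ⇒  CG² = 24/7·1/12² = 1/42
CG = +√(1/42) = +0.154303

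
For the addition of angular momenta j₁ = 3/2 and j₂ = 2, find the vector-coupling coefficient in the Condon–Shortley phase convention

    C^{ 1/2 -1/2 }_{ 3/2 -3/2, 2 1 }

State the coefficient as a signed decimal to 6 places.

−√(1/10) = -0.316228

j₁+j₂−J=3  J+j₁−j₂=0  J−j₁+j₂=1  j₁+j₂+J+1=5
(j₁±m₁, j₂±m₂, J±M) = (0,3,3,1,0,1)
P² = 18/5
sum k=3..3:
  [3] −1/6 = -1/6
S = -1/6
C² = P²·S² = 1/10 ; C = -0.316228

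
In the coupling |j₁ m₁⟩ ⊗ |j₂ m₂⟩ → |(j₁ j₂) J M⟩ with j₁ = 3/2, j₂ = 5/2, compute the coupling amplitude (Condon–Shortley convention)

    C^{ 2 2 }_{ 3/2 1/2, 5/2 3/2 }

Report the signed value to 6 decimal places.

√[5·2!1!3!/7! · 2!1!4!1!4!0!] = √(96/7)
  +(−1)^1/∏(1,1,0,3,1,0)! = -1/6  (running -1/6)
⟨..|..⟩ = √(96/7)·(-1/6) = -0.617213

−√(8/21) ≈ -0.617213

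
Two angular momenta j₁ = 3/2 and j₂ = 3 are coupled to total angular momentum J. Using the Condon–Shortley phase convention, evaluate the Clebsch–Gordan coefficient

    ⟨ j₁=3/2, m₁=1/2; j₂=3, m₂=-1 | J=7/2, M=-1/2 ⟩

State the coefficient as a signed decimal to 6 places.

√[8·1!2!5!/9! · 2!1!2!4!3!4!] = √(512/7)
  +(−1)^0/∏(0,1,1,2,1,3)! = 1/12  (running 1/12)
  +(−1)^1/∏(1,0,0,1,2,4)! = -1/48  (running 1/16)
⟨..|..⟩ = √(512/7)·(1/16) = +0.534522

+√(2/7) = +0.534522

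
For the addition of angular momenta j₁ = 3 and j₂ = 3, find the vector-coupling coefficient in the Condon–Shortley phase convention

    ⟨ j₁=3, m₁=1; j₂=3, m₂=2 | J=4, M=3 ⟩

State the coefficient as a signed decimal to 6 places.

-0.301511

j₁+j₂−J=2  J+j₁−j₂=4  J−j₁+j₂=4  j₁+j₂+J+1=11
(j₁±m₁, j₂±m₂, J±M) = (4,2,5,1,7,1)
P² = 82944/11
sum k=1..2:
  [1] −1/144 = -1/144
  [2] +1/288 = 1/288
S = -1/288
C² = P²·S² = 1/11 ; C = -0.301511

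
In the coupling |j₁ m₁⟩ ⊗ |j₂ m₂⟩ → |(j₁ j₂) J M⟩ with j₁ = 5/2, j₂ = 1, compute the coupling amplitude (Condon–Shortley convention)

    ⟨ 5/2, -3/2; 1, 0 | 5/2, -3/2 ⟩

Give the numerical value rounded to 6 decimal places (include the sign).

√[6·1!4!1!/7! · 1!4!1!1!1!4!] = √(576/35)
  +(−1)^0/∏(0,1,4,1,0,0)! = 1/24  (running 1/24)
  +(−1)^1/∏(1,0,3,0,1,1)! = -1/6  (running -1/8)
⟨..|..⟩ = √(576/35)·(-1/8) = -0.507093

−√(9/35) = -0.507093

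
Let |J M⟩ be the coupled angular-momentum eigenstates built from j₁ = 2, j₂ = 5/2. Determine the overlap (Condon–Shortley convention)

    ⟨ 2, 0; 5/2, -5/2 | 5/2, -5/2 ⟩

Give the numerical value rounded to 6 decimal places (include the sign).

+√(5/14) ≈ +0.597614

√[6·2!2!3!/8! · 2!2!0!5!0!5!] = √(1440/7)
  +(−1)^0/∏(0,2,2,0,0,3)! = 1/24  (running 1/24)
⟨..|..⟩ = √(1440/7)·(1/24) = +0.597614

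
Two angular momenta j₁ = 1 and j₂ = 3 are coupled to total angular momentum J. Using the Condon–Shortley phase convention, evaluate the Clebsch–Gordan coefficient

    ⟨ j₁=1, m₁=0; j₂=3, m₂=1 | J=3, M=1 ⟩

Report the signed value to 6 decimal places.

-0.288675

j₁+j₂−J=1  J+j₁−j₂=1  J−j₁+j₂=5  j₁+j₂+J+1=8
(j₁±m₁, j₂±m₂, J±M) = (1,1,4,2,4,2)
P² = 48
sum k=0..1:
  [0] +1/24 = 1/24
  [1] −1/12 = -1/12
S = -1/24
C² = P²·S² = 1/12 ; C = -0.288675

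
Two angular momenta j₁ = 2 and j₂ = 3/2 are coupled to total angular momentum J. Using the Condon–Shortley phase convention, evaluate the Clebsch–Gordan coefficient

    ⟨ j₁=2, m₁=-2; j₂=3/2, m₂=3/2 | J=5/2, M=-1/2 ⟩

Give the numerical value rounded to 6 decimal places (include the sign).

√[6·1!3!2!/7! · 0!4!3!0!2!3!] = √(864/35)
  +(−1)^1/∏(1,0,3,2,0,0)! = -1/12  (running -1/12)
⟨..|..⟩ = √(864/35)·(-1/12) = -0.414039

−√(6/35) ≈ -0.414039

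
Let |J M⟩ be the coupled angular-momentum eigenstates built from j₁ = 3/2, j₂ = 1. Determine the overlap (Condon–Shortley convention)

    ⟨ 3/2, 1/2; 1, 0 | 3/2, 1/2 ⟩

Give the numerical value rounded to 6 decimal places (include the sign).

+0.258199

triangle: 1!·2!·1!/5! = 2/120
(j±m)!: 2!·1!·1!·1!·2!·1! = 4
prefactor² = (2J+1)·Δ·N² = 4/15
  k=0: +1/(0!·1!·1!·1!·1!·0!) = 1
  k=1: −1/(1!·0!·0!·0!·2!·1!) = -1/2
Σ = 1/2  ⇒  CG² = 4/15·1/2² = 1/15
CG = +√(1/15) = +0.258199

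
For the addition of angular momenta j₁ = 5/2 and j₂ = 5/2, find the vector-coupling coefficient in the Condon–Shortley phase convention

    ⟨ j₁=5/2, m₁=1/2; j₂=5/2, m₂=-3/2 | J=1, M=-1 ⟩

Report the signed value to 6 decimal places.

−√(8/35) = -0.478091

√[3·4!1!1!/7! · 3!2!1!4!0!2!] = √(288/35)
  +(−1)^1/∏(1,3,1,0,0,1)! = -1/6  (running -1/6)
⟨..|..⟩ = √(288/35)·(-1/6) = -0.478091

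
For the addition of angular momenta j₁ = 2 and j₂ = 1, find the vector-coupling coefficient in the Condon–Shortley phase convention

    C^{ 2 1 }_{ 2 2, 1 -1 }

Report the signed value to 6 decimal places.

j₁+j₂−J=1  J+j₁−j₂=3  J−j₁+j₂=1  j₁+j₂+J+1=6
(j₁±m₁, j₂±m₂, J±M) = (4,0,0,2,3,1)
P² = 12
sum k=0..0:
  [0] +1/6 = 1/6
S = 1/6
C² = P²·S² = 1/3 ; C = +0.577350

+√(1/3) ≈ +0.577350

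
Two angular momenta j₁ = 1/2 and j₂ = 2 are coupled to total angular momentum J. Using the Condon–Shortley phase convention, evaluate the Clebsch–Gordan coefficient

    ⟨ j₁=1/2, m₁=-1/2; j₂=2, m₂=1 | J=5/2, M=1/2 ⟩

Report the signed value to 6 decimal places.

+0.632456

j₁+j₂−J=0  J+j₁−j₂=1  J−j₁+j₂=4  j₁+j₂+J+1=6
(j₁±m₁, j₂±m₂, J±M) = (0,1,3,1,3,2)
P² = 72/5
sum k=0..0:
  [0] +1/6 = 1/6
S = 1/6
C² = P²·S² = 2/5 ; C = +0.632456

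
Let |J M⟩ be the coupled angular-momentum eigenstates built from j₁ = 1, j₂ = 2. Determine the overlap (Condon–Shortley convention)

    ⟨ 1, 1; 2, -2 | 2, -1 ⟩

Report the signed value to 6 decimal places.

triangle: 1!*1!*3!/6! = 6/720
(j±m)!: 2!*0!*0!*4!*1!*3! = 288
prefactor² = (2J+1)*Δ*N² = 12
  k=0: +1/(0!*1!*0!*0!*1!*3!) = 1/6
Σ = 1/6  ⇒  CG² = 12*1/6² = 1/3
CG = +√(1/3) = +0.577350

+√(1/3) ≈ +0.577350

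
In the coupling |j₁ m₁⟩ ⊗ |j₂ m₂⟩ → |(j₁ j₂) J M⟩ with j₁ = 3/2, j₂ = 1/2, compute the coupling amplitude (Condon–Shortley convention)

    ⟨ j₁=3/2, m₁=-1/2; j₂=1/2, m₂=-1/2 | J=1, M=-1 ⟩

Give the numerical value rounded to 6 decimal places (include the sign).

+0.500000  (= +√(1/4))

triangle: 1!×2!×0!/4! = 2/24
(j±m)!: 1!×2!×0!×1!×0!×2! = 4
prefactor² = (2J+1)×Δ×N² = 1
  k=0: +1/(0!×1!×2!×0!×0!×0!) = 1/2
Σ = 1/2  ⇒  CG² = 1×1/2² = 1/4
CG = +√(1/4) = +0.500000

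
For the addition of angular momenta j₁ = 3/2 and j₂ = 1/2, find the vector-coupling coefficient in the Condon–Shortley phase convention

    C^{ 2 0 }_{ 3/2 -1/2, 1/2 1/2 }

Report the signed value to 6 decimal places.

+√(1/2) ≈ +0.707107

√[5·0!3!1!/5! · 1!2!1!0!2!2!] = √(2)
  +(−1)^0/∏(0,0,2,1,1,0)! = 1/2  (running 1/2)
⟨..|..⟩ = √(2)·(1/2) = +0.707107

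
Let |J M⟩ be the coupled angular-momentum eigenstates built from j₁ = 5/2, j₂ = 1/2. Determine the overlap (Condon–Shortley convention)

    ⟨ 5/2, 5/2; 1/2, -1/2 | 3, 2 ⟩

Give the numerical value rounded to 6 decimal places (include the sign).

+√(1/6) = +0.408248

√[7·0!5!1!/7! · 5!0!0!1!5!1!] = √(2400)
  +(−1)^0/∏(0,0,0,0,5,1)! = 1/120  (running 1/120)
⟨..|..⟩ = √(2400)·(1/120) = +0.408248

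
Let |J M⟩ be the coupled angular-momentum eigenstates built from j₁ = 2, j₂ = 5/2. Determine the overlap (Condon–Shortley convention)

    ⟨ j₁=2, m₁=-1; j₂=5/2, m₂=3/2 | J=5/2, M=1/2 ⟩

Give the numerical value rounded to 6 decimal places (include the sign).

+√(6/35) = +0.414039

j₁+j₂−J=2  J+j₁−j₂=2  J−j₁+j₂=3  j₁+j₂+J+1=8
(j₁±m₁, j₂±m₂, J±M) = (1,3,4,1,3,2)
P² = 216/35
sum k=1..2:
  [1] −1/12 = -1/12
  [2] +1/4 = 1/4
S = 1/6
C² = P²·S² = 6/35 ; C = +0.414039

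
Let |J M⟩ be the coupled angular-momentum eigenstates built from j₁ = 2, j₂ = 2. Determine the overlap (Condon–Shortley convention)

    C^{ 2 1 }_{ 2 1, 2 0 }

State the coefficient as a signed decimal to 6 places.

-0.267261  (= −√(1/14))

triangle: 2!*2!*2!/7! = 8/5040
(j±m)!: 3!*1!*2!*2!*3!*1! = 144
prefactor² = (2J+1)*Δ*N² = 8/7
  k=0: +1/(0!*2!*1!*2!*1!*0!) = 1/4
  k=1: −1/(1!*1!*0!*1!*2!*1!) = -1/2
Σ = -1/4  ⇒  CG² = 8/7*(-1/4)² = 1/14
CG = −√(1/14) = -0.267261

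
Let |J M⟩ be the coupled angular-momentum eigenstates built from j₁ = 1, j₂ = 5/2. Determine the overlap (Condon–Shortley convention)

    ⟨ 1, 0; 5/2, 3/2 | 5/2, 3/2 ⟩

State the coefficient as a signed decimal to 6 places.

√[6·1!1!4!/7! · 1!1!4!1!4!1!] = √(576/35)
  +(−1)^0/∏(0,1,1,4,0,0)! = 1/24  (running 1/24)
  +(−1)^1/∏(1,0,0,3,1,1)! = -1/6  (running -1/8)
⟨..|..⟩ = √(576/35)·(-1/8) = -0.507093

-0.507093  (= −√(9/35))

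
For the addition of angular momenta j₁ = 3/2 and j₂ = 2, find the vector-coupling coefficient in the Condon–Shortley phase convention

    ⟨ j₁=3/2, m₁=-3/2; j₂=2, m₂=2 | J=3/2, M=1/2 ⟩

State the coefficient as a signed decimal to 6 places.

+0.632456  (= +√(2/5))

√[4·2!1!2!/6! · 0!3!4!0!2!1!] = √(32/5)
  +(−1)^2/∏(2,0,1,2,0,0)! = 1/4  (running 1/4)
⟨..|..⟩ = √(32/5)·(1/4) = +0.632456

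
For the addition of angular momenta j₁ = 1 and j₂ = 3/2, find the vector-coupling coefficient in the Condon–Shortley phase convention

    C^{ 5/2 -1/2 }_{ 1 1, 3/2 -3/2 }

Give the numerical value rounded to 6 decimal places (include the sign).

√[6·0!2!3!/6! · 2!0!0!3!2!3!] = √(72/5)
  +(−1)^0/∏(0,0,0,0,2,3)! = 1/12  (running 1/12)
⟨..|..⟩ = √(72/5)·(1/12) = +0.316228

+0.316228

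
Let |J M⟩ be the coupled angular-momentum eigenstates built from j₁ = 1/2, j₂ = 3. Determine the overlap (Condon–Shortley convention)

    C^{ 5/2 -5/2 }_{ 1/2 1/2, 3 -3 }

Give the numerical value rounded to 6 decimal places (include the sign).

+√(6/7) ≈ +0.925820

j₁+j₂−J=1  J+j₁−j₂=0  J−j₁+j₂=5  j₁+j₂+J+1=7
(j₁±m₁, j₂±m₂, J±M) = (1,0,0,6,0,5)
P² = 86400/7
sum k=0..0:
  [0] +1/120 = 1/120
S = 1/120
C² = P²·S² = 6/7 ; C = +0.925820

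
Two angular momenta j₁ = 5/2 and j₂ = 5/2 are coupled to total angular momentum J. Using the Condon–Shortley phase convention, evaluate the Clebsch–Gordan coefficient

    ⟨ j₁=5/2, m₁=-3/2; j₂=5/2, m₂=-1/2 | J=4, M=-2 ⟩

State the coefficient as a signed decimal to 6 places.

−√(5/28) ≈ -0.422577

j₁+j₂−J=1  J+j₁−j₂=4  J−j₁+j₂=4  j₁+j₂+J+1=10
(j₁±m₁, j₂±m₂, J±M) = (1,4,2,3,2,6)
P² = 20736/35
sum k=0..1:
  [0] +1/96 = 1/96
  [1] −1/36 = -1/36
S = -5/288
C² = P²·S² = 5/28 ; C = -0.422577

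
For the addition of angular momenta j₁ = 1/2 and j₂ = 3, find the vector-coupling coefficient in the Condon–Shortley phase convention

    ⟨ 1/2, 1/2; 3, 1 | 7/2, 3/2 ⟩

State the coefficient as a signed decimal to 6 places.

+√(5/7) = +0.845154

j₁+j₂−J=0  J+j₁−j₂=1  J−j₁+j₂=6  j₁+j₂+J+1=8
(j₁±m₁, j₂±m₂, J±M) = (1,0,4,2,5,2)
P² = 11520/7
sum k=0..0:
  [0] +1/48 = 1/48
S = 1/48
C² = P²·S² = 5/7 ; C = +0.845154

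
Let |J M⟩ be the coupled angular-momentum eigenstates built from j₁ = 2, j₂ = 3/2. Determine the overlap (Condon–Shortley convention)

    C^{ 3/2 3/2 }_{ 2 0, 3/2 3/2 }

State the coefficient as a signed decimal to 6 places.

+0.447214

j₁+j₂−J=2  J+j₁−j₂=2  J−j₁+j₂=1  j₁+j₂+J+1=6
(j₁±m₁, j₂±m₂, J±M) = (2,2,3,0,3,0)
P² = 16/5
sum k=2..2:
  [2] +1/4 = 1/4
S = 1/4
C² = P²·S² = 1/5 ; C = +0.447214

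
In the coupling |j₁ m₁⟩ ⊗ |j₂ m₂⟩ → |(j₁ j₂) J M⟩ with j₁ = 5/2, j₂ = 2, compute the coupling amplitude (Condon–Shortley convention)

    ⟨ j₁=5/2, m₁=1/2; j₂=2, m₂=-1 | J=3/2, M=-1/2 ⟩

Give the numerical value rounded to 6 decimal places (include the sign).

-0.487950

√[4·3!2!1!/7! · 3!2!1!3!1!2!] = √(48/35)
  +(−1)^0/∏(0,3,2,1,0,0)! = 1/12  (running 1/12)
  +(−1)^1/∏(1,2,1,0,1,1)! = -1/2  (running -5/12)
⟨..|..⟩ = √(48/35)·(-5/12) = -0.487950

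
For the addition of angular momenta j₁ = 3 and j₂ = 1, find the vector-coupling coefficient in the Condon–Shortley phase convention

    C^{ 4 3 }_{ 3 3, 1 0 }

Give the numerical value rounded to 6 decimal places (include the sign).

triangle: 0!·6!·2!/9! = 1440/362880
(j±m)!: 6!·0!·1!·1!·7!·1! = 3628800
prefactor² = (2J+1)·Δ·N² = 129600
  k=0: +1/(0!·0!·0!·1!·6!·1!) = 1/720
Σ = 1/720  ⇒  CG² = 129600·1/720² = 1/4
CG = +√(1/4) = +0.500000

+0.500000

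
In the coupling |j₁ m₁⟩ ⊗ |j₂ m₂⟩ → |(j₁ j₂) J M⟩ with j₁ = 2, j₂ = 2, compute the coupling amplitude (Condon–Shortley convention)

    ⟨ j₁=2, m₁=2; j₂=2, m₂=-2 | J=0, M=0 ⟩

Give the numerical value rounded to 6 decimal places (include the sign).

triangle: 4!*0!*0!/5! = 24/120
(j±m)!: 4!*0!*0!*4!*0!*0! = 576
prefactor² = (2J+1)*Δ*N² = 576/5
  k=0: +1/(0!*4!*0!*0!*0!*0!) = 1/24
Σ = 1/24  ⇒  CG² = 576/5*1/24² = 1/5
CG = +√(1/5) = +0.447214

+√(1/5) ≈ +0.447214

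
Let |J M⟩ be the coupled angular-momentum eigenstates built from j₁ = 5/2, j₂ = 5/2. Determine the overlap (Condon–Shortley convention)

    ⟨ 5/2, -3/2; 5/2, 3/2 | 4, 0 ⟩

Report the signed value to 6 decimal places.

−√(9/28) = -0.566947

j₁+j₂−J=1  J+j₁−j₂=4  J−j₁+j₂=4  j₁+j₂+J+1=10
(j₁±m₁, j₂±m₂, J±M) = (1,4,4,1,4,4)
P² = 82944/175
sum k=0..1:
  [0] +1/576 = 1/576
  [1] −1/36 = -1/36
S = -5/192
C² = P²·S² = 9/28 ; C = -0.566947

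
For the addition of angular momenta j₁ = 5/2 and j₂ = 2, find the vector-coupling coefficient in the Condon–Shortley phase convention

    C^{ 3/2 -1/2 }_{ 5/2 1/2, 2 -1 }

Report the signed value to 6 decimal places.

√[4·3!2!1!/7! · 3!2!1!3!1!2!] = √(48/35)
  +(−1)^0/∏(0,3,2,1,0,0)! = 1/12  (running 1/12)
  +(−1)^1/∏(1,2,1,0,1,1)! = -1/2  (running -5/12)
⟨..|..⟩ = √(48/35)·(-5/12) = -0.487950

-0.487950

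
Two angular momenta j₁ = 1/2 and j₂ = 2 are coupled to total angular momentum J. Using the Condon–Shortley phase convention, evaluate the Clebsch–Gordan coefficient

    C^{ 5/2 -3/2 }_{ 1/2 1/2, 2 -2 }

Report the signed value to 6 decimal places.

triangle: 0!×1!×4!/6! = 24/720
(j±m)!: 1!×0!×0!×4!×1!×4! = 576
prefactor² = (2J+1)×Δ×N² = 576/5
  k=0: +1/(0!×0!×0!×0!×1!×4!) = 1/24
Σ = 1/24  ⇒  CG² = 576/5×1/24² = 1/5
CG = +√(1/5) = +0.447214

+0.447214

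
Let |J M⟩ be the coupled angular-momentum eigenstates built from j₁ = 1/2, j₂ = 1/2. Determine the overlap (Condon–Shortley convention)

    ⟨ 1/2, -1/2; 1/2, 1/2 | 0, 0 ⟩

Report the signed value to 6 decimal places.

√[1·1!0!0!/2! · 0!1!1!0!0!0!] = √(1/2)
  +(−1)^1/∏(1,0,0,0,0,0)! = -1  (running -1)
⟨..|..⟩ = √(1/2)·(-1) = -0.707107

−√(1/2) ≈ -0.707107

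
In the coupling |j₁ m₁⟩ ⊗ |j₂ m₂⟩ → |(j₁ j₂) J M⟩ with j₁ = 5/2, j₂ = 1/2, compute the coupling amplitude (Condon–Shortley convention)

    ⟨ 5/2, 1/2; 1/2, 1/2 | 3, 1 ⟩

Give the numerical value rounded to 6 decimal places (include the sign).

j₁+j₂−J=0  J+j₁−j₂=5  J−j₁+j₂=1  j₁+j₂+J+1=7
(j₁±m₁, j₂±m₂, J±M) = (3,2,1,0,4,2)
P² = 96
sum k=0..0:
  [0] +1/12 = 1/12
S = 1/12
C² = P²·S² = 2/3 ; C = +0.816497

+√(2/3) = +0.816497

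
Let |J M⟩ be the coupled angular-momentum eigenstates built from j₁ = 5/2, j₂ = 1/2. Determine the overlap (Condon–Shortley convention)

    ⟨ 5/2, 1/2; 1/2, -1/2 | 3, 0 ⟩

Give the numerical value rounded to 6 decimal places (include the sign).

+√(1/2) = +0.707107

j₁+j₂−J=0  J+j₁−j₂=5  J−j₁+j₂=1  j₁+j₂+J+1=7
(j₁±m₁, j₂±m₂, J±M) = (3,2,0,1,3,3)
P² = 72
sum k=0..0:
  [0] +1/12 = 1/12
S = 1/12
C² = P²·S² = 1/2 ; C = +0.707107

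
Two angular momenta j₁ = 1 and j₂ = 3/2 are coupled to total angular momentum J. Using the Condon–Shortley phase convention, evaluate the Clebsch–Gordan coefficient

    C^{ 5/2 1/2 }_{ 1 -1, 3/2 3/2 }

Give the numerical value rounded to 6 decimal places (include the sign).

triangle: 0!*2!*3!/6! = 12/720
(j±m)!: 0!*2!*3!*0!*3!*2! = 144
prefactor² = (2J+1)*Δ*N² = 72/5
  k=0: +1/(0!*0!*2!*3!*0!*0!) = 1/12
Σ = 1/12  ⇒  CG² = 72/5*1/12² = 1/10
CG = +√(1/10) = +0.316228

+√(1/10) = +0.316228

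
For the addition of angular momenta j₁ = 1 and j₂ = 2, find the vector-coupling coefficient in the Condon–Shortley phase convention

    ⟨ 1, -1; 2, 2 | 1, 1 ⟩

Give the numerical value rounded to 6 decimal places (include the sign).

+0.774597

j₁+j₂−J=2  J+j₁−j₂=0  J−j₁+j₂=2  j₁+j₂+J+1=5
(j₁±m₁, j₂±m₂, J±M) = (0,2,4,0,2,0)
P² = 48/5
sum k=2..2:
  [2] +1/4 = 1/4
S = 1/4
C² = P²·S² = 3/5 ; C = +0.774597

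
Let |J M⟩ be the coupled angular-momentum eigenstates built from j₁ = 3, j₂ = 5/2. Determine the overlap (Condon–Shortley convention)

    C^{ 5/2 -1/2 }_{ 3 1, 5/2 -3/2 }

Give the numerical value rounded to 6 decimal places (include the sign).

√[6·3!3!2!/9! · 4!2!1!4!2!3!] = √(576/35)
  +(−1)^0/∏(0,3,2,1,1,1)! = 1/12  (running 1/12)
  +(−1)^1/∏(1,2,1,0,2,2)! = -1/8  (running -1/24)
⟨..|..⟩ = √(576/35)·(-1/24) = -0.169031

-0.169031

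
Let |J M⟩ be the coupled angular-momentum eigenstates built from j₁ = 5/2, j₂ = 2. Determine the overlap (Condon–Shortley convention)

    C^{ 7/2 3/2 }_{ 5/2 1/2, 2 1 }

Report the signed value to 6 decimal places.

triangle: 1!×4!×3!/9! = 144/362880
(j±m)!: 3!×2!×3!×1!×5!×2! = 17280
prefactor² = (2J+1)×Δ×N² = 384/7
  k=0: +1/(0!×1!×2!×3!×2!×0!) = 1/24
  k=1: −1/(1!×0!×1!×2!×3!×1!) = -1/12
Σ = -1/24  ⇒  CG² = 384/7×(-1/24)² = 2/21
CG = −√(2/21) = -0.308607

-0.308607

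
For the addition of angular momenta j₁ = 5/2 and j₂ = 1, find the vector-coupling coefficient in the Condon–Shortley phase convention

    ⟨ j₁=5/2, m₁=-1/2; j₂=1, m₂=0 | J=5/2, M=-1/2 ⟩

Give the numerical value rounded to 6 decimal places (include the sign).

−√(1/35) = -0.169031

j₁+j₂−J=1  J+j₁−j₂=4  J−j₁+j₂=1  j₁+j₂+J+1=7
(j₁±m₁, j₂±m₂, J±M) = (2,3,1,1,2,3)
P² = 144/35
sum k=0..1:
  [0] +1/6 = 1/6
  [1] −1/4 = -1/4
S = -1/12
C² = P²·S² = 1/35 ; C = -0.169031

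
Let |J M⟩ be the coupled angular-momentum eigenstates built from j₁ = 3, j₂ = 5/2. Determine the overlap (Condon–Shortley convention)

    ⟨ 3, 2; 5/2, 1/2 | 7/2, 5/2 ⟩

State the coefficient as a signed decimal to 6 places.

−√(2/63) = -0.178174

√[8·2!4!3!/10! · 5!1!3!2!6!1!] = √(4608/7)
  +(−1)^0/∏(0,2,1,3,3,0)! = 1/72  (running 1/72)
  +(−1)^1/∏(1,1,0,2,4,1)! = -1/48  (running -1/144)
⟨..|..⟩ = √(4608/7)·(-1/144) = -0.178174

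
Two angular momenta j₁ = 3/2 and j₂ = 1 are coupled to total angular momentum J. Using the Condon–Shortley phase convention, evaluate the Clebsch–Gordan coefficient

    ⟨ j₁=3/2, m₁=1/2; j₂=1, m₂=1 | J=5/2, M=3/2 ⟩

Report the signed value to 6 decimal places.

√[6·0!3!2!/6! · 2!1!2!0!4!1!] = √(48/5)
  +(−1)^0/∏(0,0,1,2,2,0)! = 1/4  (running 1/4)
⟨..|..⟩ = √(48/5)·(1/4) = +0.774597

+0.774597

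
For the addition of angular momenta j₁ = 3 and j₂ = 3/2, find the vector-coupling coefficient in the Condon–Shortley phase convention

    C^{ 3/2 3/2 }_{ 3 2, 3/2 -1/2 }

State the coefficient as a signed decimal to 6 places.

-0.534522  (= −√(2/7))

√[4·3!3!0!/7! · 5!1!1!2!3!0!] = √(288/7)
  +(−1)^1/∏(1,2,0,0,3,0)! = -1/12  (running -1/12)
⟨..|..⟩ = √(288/7)·(-1/12) = -0.534522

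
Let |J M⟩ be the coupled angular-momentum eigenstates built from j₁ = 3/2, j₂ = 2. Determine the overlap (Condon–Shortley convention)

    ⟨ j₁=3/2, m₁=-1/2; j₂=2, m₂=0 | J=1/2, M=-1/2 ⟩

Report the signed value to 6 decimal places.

triangle: 3!·0!·1!/5! = 6/120
(j±m)!: 1!·2!·2!·2!·0!·1! = 8
prefactor² = (2J+1)·Δ·N² = 4/5
  k=2: +1/(2!·1!·0!·0!·0!·1!) = 1/2
Σ = 1/2  ⇒  CG² = 4/5·1/2² = 1/5
CG = +√(1/5) = +0.447214

+0.447214  (= +√(1/5))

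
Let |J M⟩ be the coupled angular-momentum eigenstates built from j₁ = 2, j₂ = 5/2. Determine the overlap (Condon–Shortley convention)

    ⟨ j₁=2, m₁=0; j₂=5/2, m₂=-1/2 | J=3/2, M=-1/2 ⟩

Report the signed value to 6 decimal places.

−√(2/35) ≈ -0.239046

j₁+j₂−J=3  J+j₁−j₂=1  J−j₁+j₂=2  j₁+j₂+J+1=7
(j₁±m₁, j₂±m₂, J±M) = (2,2,2,3,1,2)
P² = 32/35
sum k=1..2:
  [1] −1/2 = -1/2
  [2] +1/4 = 1/4
S = -1/4
C² = P²·S² = 2/35 ; C = -0.239046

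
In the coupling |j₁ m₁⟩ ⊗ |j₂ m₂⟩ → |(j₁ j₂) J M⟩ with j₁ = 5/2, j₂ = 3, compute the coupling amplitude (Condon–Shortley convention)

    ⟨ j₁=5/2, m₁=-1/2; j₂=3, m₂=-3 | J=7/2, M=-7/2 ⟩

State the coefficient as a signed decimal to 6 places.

+√(1/3) = +0.577350

√[8·2!3!4!/10! · 2!3!0!6!0!7!] = √(27648)
  +(−1)^0/∏(0,2,3,0,0,4)! = 1/288  (running 1/288)
⟨..|..⟩ = √(27648)·(1/288) = +0.577350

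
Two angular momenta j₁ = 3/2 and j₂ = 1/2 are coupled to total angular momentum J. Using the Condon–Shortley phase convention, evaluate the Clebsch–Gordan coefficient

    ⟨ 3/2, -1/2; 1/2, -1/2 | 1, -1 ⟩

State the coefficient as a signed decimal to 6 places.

√[3·1!2!0!/4! · 1!2!0!1!0!2!] = √(1)
  +(−1)^0/∏(0,1,2,0,0,0)! = 1/2  (running 1/2)
⟨..|..⟩ = √(1)·(1/2) = +0.500000

+0.500000  (= +√(1/4))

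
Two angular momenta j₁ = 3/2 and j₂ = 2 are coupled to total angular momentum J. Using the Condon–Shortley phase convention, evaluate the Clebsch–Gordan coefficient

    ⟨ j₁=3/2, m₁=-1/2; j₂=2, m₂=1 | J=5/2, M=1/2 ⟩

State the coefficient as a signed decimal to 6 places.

-0.597614

j₁+j₂−J=1  J+j₁−j₂=2  J−j₁+j₂=3  j₁+j₂+J+1=7
(j₁±m₁, j₂±m₂, J±M) = (1,2,3,1,3,2)
P² = 72/35
sum k=0..1:
  [0] +1/12 = 1/12
  [1] −1/2 = -1/2
S = -5/12
C² = P²·S² = 5/14 ; C = -0.597614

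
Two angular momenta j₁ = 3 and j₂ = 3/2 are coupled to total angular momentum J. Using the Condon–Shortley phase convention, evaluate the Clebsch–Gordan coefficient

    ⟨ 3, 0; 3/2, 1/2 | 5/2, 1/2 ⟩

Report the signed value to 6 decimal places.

-0.414039

triangle: 2!×4!×1!/8! = 48/40320
(j±m)!: 3!×3!×2!×1!×3!×2! = 864
prefactor² = (2J+1)×Δ×N² = 216/35
  k=1: −1/(1!×1!×2!×1!×2!×0!) = -1/4
  k=2: +1/(2!×0!×1!×0!×3!×1!) = 1/12
Σ = -1/6  ⇒  CG² = 216/35×(-1/6)² = 6/35
CG = −√(6/35) = -0.414039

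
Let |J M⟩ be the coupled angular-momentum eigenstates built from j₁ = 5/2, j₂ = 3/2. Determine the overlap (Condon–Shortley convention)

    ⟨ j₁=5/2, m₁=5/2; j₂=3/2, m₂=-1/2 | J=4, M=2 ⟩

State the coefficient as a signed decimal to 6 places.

+0.327327  (= +√(3/28))

√[9·0!5!3!/9! · 5!0!1!2!6!2!] = √(43200/7)
  +(−1)^0/∏(0,0,0,1,5,2)! = 1/240  (running 1/240)
⟨..|..⟩ = √(43200/7)·(1/240) = +0.327327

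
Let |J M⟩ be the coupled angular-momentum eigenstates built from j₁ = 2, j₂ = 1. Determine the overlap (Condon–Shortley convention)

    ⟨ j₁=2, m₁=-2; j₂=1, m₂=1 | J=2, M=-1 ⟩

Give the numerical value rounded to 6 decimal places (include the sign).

−√(1/3) = -0.577350

j₁+j₂−J=1  J+j₁−j₂=3  J−j₁+j₂=1  j₁+j₂+J+1=6
(j₁±m₁, j₂±m₂, J±M) = (0,4,2,0,1,3)
P² = 12
sum k=1..1:
  [1] −1/6 = -1/6
S = -1/6
C² = P²·S² = 1/3 ; C = -0.577350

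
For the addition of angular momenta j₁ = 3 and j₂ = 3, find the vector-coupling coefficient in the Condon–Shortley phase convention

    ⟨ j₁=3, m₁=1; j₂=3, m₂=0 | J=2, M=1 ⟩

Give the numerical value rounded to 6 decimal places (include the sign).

√[5·4!2!2!/9! · 4!2!3!3!3!1!] = √(96/7)
  +(−1)^1/∏(1,3,1,2,1,0)! = -1/12  (running -1/12)
  +(−1)^2/∏(2,2,0,1,2,1)! = 1/8  (running 1/24)
⟨..|..⟩ = √(96/7)·(1/24) = +0.154303

+√(1/42) = +0.154303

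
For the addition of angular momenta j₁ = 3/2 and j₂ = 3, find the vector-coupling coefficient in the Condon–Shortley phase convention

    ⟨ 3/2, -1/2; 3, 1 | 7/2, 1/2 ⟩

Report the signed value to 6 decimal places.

-0.534522  (= −√(2/7))

√[8·1!2!5!/9! · 1!2!4!2!4!3!] = √(512/7)
  +(−1)^0/∏(0,1,2,4,0,1)! = 1/48  (running 1/48)
  +(−1)^1/∏(1,0,1,3,1,2)! = -1/12  (running -1/16)
⟨..|..⟩ = √(512/7)·(-1/16) = -0.534522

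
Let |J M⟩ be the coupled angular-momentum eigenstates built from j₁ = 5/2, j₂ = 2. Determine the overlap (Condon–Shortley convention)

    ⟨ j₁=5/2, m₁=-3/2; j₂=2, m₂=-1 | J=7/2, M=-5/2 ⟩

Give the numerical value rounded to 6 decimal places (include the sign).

-0.125988

j₁+j₂−J=1  J+j₁−j₂=4  J−j₁+j₂=3  j₁+j₂+J+1=9
(j₁±m₁, j₂±m₂, J±M) = (1,4,1,3,1,6)
P² = 2304/7
sum k=0..1:
  [0] +1/48 = 1/48
  [1] −1/36 = -1/36
S = -1/144
C² = P²·S² = 1/63 ; C = -0.125988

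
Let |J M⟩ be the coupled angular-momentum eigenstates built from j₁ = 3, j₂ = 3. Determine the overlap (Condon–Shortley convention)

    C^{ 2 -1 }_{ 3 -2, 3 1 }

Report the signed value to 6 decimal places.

-0.422577

j₁+j₂−J=4  J+j₁−j₂=2  J−j₁+j₂=2  j₁+j₂+J+1=9
(j₁±m₁, j₂±m₂, J±M) = (1,5,4,2,1,3)
P² = 320/7
sum k=3..4:
  [3] −1/12 = -1/12
  [4] +1/48 = 1/48
S = -1/16
C² = P²·S² = 5/28 ; C = -0.422577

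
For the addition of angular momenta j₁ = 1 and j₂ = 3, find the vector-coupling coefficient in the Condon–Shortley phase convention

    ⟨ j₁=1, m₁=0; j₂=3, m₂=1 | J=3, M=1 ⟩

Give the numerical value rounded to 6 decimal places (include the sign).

−√(1/12) ≈ -0.288675

j₁+j₂−J=1  J+j₁−j₂=1  J−j₁+j₂=5  j₁+j₂+J+1=8
(j₁±m₁, j₂±m₂, J±M) = (1,1,4,2,4,2)
P² = 48
sum k=0..1:
  [0] +1/24 = 1/24
  [1] −1/12 = -1/12
S = -1/24
C² = P²·S² = 1/12 ; C = -0.288675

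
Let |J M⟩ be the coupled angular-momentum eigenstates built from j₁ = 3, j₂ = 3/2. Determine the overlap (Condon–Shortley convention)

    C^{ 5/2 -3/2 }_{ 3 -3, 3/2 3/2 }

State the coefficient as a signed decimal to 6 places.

+0.566947

j₁+j₂−J=2  J+j₁−j₂=4  J−j₁+j₂=1  j₁+j₂+J+1=8
(j₁±m₁, j₂±m₂, J±M) = (0,6,3,0,1,4)
P² = 5184/7
sum k=2..2:
  [2] +1/48 = 1/48
S = 1/48
C² = P²·S² = 9/28 ; C = +0.566947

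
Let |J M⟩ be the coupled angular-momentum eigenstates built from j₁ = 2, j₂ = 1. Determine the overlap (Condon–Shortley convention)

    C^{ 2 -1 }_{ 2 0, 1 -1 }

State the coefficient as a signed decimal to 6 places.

√[5·1!3!1!/6! · 2!2!0!2!1!3!] = √(2)
  +(−1)^0/∏(0,1,2,0,1,1)! = 1/2  (running 1/2)
⟨..|..⟩ = √(2)·(1/2) = +0.707107

+√(1/2) ≈ +0.707107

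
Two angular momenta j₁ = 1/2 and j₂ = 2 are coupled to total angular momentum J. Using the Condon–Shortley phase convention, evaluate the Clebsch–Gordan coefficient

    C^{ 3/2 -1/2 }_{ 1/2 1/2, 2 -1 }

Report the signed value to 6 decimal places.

√[4·1!0!3!/5! · 1!0!1!3!1!2!] = √(12/5)
  +(−1)^0/∏(0,1,0,1,0,2)! = 1/2  (running 1/2)
⟨..|..⟩ = √(12/5)·(1/2) = +0.774597

+√(3/5) = +0.774597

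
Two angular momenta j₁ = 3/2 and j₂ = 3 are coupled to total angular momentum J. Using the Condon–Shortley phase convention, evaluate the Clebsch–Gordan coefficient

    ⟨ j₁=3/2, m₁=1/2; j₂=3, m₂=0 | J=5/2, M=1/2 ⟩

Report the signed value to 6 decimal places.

j₁+j₂−J=2  J+j₁−j₂=1  J−j₁+j₂=4  j₁+j₂+J+1=8
(j₁±m₁, j₂±m₂, J±M) = (2,1,3,3,3,2)
P² = 216/35
sum k=0..1:
  [0] +1/12 = 1/12
  [1] −1/4 = -1/4
S = -1/6
C² = P²·S² = 6/35 ; C = -0.414039

−√(6/35) ≈ -0.414039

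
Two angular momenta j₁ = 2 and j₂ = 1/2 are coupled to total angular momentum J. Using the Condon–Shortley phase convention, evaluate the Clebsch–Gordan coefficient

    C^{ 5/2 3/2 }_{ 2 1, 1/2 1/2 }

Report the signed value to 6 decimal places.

triangle: 0!×4!×1!/6! = 24/720
(j±m)!: 3!×1!×1!×0!×4!×1! = 144
prefactor² = (2J+1)×Δ×N² = 144/5
  k=0: +1/(0!×0!×1!×1!×3!×0!) = 1/6
Σ = 1/6  ⇒  CG² = 144/5×1/6² = 4/5
CG = +√(4/5) = +0.894427

+√(4/5) = +0.894427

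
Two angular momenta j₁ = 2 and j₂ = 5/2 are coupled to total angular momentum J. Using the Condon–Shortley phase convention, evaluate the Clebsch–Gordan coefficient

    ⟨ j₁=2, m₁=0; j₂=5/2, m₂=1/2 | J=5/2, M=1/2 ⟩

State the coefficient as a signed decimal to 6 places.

√[6·2!2!3!/8! · 2!2!3!2!3!2!] = √(72/35)
  +(−1)^0/∏(0,2,2,3,0,0)! = 1/24  (running 1/24)
  +(−1)^1/∏(1,1,1,2,1,1)! = -1/2  (running -11/24)
  +(−1)^2/∏(2,0,0,1,2,2)! = 1/8  (running -1/3)
⟨..|..⟩ = √(72/35)·(-1/3) = -0.478091

-0.478091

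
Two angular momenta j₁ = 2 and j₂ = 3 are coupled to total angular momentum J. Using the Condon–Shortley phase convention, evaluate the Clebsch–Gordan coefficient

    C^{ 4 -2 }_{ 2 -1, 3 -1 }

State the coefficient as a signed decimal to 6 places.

-0.188982  (= −√(1/28))

√[9·1!3!5!/10! · 1!3!2!4!2!6!] = √(5184/7)
  +(−1)^0/∏(0,1,3,2,0,3)! = 1/72  (running 1/72)
  +(−1)^1/∏(1,0,2,1,1,4)! = -1/48  (running -1/144)
⟨..|..⟩ = √(5184/7)·(-1/144) = -0.188982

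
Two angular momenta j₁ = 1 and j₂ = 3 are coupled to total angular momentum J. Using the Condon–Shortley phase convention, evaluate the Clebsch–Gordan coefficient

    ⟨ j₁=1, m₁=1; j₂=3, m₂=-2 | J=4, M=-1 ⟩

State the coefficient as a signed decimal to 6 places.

+√(3/28) ≈ +0.327327

j₁+j₂−J=0  J+j₁−j₂=2  J−j₁+j₂=6  j₁+j₂+J+1=9
(j₁±m₁, j₂±m₂, J±M) = (2,0,1,5,3,5)
P² = 43200/7
sum k=0..0:
  [0] +1/240 = 1/240
S = 1/240
C² = P²·S² = 3/28 ; C = +0.327327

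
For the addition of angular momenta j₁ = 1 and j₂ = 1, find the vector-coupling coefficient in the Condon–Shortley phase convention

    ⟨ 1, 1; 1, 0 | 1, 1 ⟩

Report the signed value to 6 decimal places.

+0.707107  (= +√(1/2))

√[3·1!1!1!/4! · 2!0!1!1!2!0!] = √(1/2)
  +(−1)^0/∏(0,1,0,1,1,0)! = 1  (running 1)
⟨..|..⟩ = √(1/2)·(1) = +0.707107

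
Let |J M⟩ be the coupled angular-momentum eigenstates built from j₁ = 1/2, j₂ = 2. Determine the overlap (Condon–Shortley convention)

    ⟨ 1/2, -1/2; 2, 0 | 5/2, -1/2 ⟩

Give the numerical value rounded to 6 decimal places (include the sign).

+√(3/5) = +0.774597

triangle: 0!*1!*4!/6! = 24/720
(j±m)!: 0!*1!*2!*2!*2!*3! = 48
prefactor² = (2J+1)*Δ*N² = 48/5
  k=0: +1/(0!*0!*1!*2!*0!*2!) = 1/4
Σ = 1/4  ⇒  CG² = 48/5*1/4² = 3/5
CG = +√(3/5) = +0.774597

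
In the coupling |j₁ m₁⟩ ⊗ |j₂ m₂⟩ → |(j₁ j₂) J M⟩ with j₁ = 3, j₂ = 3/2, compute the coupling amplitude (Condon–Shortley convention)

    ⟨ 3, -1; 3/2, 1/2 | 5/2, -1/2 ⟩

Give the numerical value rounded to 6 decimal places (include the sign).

−√(1/70) ≈ -0.119523

triangle: 2!×4!×1!/8! = 48/40320
(j±m)!: 2!×4!×2!×1!×2!×3! = 1152
prefactor² = (2J+1)×Δ×N² = 288/35
  k=1: −1/(1!×1!×3!×1!×1!×0!) = -1/6
  k=2: +1/(2!×0!×2!×0!×2!×1!) = 1/8
Σ = -1/24  ⇒  CG² = 288/35×(-1/24)² = 1/70
CG = −√(1/70) = -0.119523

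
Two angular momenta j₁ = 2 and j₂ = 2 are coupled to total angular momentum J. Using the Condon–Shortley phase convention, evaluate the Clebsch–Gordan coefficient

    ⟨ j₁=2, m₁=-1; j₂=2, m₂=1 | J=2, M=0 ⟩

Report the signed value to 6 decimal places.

+√(1/14) = +0.267261

triangle: 2!×2!×2!/7! = 8/5040
(j±m)!: 1!×3!×3!×1!×2!×2! = 144
prefactor² = (2J+1)×Δ×N² = 8/7
  k=1: −1/(1!×1!×2!×2!×0!×0!) = -1/4
  k=2: +1/(2!×0!×1!×1!×1!×1!) = 1/2
Σ = 1/4  ⇒  CG² = 8/7×1/4² = 1/14
CG = +√(1/14) = +0.267261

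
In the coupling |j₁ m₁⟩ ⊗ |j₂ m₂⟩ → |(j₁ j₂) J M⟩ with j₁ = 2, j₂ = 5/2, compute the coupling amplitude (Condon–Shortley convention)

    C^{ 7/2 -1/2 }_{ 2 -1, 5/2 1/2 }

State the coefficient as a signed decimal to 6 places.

triangle: 1!*3!*4!/9! = 144/362880
(j±m)!: 1!*3!*3!*2!*3!*4! = 10368
prefactor² = (2J+1)*Δ*N² = 1152/35
  k=0: +1/(0!*1!*3!*3!*0!*1!) = 1/36
  k=1: −1/(1!*0!*2!*2!*1!*2!) = -1/8
Σ = -7/72  ⇒  CG² = 1152/35*(-7/72)² = 14/45
CG = −√(14/45) = -0.557773

-0.557773  (= −√(14/45))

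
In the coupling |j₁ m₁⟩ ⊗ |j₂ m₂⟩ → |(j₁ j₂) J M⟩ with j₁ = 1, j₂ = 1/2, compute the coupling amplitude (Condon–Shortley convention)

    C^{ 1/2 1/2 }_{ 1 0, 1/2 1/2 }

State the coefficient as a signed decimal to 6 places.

−√(1/3) = -0.577350

triangle: 1!·1!·0!/3! = 1/6
(j±m)!: 1!·1!·1!·0!·1!·0! = 1
prefactor² = (2J+1)·Δ·N² = 1/3
  k=1: −1/(1!·0!·0!·0!·1!·0!) = -1
Σ = -1  ⇒  CG² = 1/3·(-1)² = 1/3
CG = −√(1/3) = -0.577350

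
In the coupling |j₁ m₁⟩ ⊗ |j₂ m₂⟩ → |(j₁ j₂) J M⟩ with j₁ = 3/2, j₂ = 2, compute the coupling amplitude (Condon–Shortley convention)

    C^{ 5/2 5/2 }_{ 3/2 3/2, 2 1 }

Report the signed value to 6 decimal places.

triangle: 1!*2!*3!/7! = 12/5040
(j±m)!: 3!*0!*3!*1!*5!*0! = 4320
prefactor² = (2J+1)*Δ*N² = 432/7
  k=0: +1/(0!*1!*0!*3!*2!*0!) = 1/12
Σ = 1/12  ⇒  CG² = 432/7*1/12² = 3/7
CG = +√(3/7) = +0.654654

+0.654654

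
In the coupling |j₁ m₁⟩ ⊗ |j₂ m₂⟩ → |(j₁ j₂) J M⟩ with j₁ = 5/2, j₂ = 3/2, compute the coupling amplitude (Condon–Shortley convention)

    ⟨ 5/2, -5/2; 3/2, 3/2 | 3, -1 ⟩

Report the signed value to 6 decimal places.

√[7·1!4!2!/8! · 0!5!3!0!2!4!] = √(288)
  +(−1)^1/∏(1,0,4,2,0,0)! = -1/48  (running -1/48)
⟨..|..⟩ = √(288)·(-1/48) = -0.353553

−√(1/8) = -0.353553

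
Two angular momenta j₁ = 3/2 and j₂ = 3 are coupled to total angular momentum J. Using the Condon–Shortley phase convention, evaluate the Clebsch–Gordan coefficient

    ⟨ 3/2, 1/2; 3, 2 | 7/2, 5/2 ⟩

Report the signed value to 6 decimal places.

triangle: 1!×2!×5!/9! = 240/362880
(j±m)!: 2!×1!×5!×1!×6!×1! = 172800
prefactor² = (2J+1)×Δ×N² = 6400/7
  k=0: +1/(0!×1!×1!×5!×1!×0!) = 1/120
  k=1: −1/(1!×0!×0!×4!×2!×1!) = -1/48
Σ = -1/80  ⇒  CG² = 6400/7×(-1/80)² = 1/7
CG = −√(1/7) = -0.377964

-0.377964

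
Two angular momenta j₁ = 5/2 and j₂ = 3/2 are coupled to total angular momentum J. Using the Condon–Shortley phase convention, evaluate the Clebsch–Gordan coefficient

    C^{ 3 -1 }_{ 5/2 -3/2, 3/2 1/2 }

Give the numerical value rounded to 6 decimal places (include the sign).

-0.639010  (= −√(49/120))

j₁+j₂−J=1  J+j₁−j₂=4  J−j₁+j₂=2  j₁+j₂+J+1=8
(j₁±m₁, j₂±m₂, J±M) = (1,4,2,1,2,4)
P² = 96/5
sum k=0..1:
  [0] +1/48 = 1/48
  [1] −1/6 = -1/6
S = -7/48
C² = P²·S² = 49/120 ; C = -0.639010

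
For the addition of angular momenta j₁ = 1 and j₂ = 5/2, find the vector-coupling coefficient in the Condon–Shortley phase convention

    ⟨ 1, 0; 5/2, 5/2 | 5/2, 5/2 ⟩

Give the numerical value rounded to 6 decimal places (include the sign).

−√(5/7) ≈ -0.845154

triangle: 1!*1!*4!/7! = 24/5040
(j±m)!: 1!*1!*5!*0!*5!*0! = 14400
prefactor² = (2J+1)*Δ*N² = 2880/7
  k=1: −1/(1!*0!*0!*4!*1!*0!) = -1/24
Σ = -1/24  ⇒  CG² = 2880/7*(-1/24)² = 5/7
CG = −√(5/7) = -0.845154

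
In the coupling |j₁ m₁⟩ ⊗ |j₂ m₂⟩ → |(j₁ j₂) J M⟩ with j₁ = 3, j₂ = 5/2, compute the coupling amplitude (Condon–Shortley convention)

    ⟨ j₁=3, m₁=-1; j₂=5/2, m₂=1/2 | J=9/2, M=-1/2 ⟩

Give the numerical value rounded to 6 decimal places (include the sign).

−√(160/693) = -0.480500

triangle: 1!×5!×4!/11! = 2880/39916800
(j±m)!: 2!×4!×3!×2!×4!×5! = 1658880
prefactor² = (2J+1)×Δ×N² = 92160/77
  k=0: +1/(0!×1!×4!×3!×1!×1!) = 1/144
  k=1: −1/(1!×0!×3!×2!×2!×2!) = -1/48
Σ = -1/72  ⇒  CG² = 92160/77×(-1/72)² = 160/693
CG = −√(160/693) = -0.480500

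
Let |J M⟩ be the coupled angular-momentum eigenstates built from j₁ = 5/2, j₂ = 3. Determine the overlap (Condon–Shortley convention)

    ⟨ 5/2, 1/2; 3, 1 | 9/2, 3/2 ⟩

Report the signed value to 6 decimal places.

−√(5/231) = -0.147122

j₁+j₂−J=1  J+j₁−j₂=4  J−j₁+j₂=5  j₁+j₂+J+1=11
(j₁±m₁, j₂±m₂, J±M) = (3,2,4,2,6,3)
P² = 138240/77
sum k=0..1:
  [0] +1/96 = 1/96
  [1] −1/72 = -1/72
S = -1/288
C² = P²·S² = 5/231 ; C = -0.147122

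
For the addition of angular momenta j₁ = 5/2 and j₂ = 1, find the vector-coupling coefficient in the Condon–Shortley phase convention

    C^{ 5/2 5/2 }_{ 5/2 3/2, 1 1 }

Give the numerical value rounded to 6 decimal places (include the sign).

−√(2/7) ≈ -0.534522

√[6·1!4!1!/7! · 4!1!2!0!5!0!] = √(1152/7)
  +(−1)^1/∏(1,0,0,1,4,0)! = -1/24  (running -1/24)
⟨..|..⟩ = √(1152/7)·(-1/24) = -0.534522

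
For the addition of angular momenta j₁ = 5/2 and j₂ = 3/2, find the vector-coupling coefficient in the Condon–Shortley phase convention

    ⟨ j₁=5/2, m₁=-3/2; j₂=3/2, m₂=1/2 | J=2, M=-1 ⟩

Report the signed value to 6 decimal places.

j₁+j₂−J=2  J+j₁−j₂=3  J−j₁+j₂=1  j₁+j₂+J+1=7
(j₁±m₁, j₂±m₂, J±M) = (1,4,2,1,1,3)
P² = 24/7
sum k=1..2:
  [1] −1/6 = -1/6
  [2] +1/4 = 1/4
S = 1/12
C² = P²·S² = 1/42 ; C = +0.154303

+√(1/42) = +0.154303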